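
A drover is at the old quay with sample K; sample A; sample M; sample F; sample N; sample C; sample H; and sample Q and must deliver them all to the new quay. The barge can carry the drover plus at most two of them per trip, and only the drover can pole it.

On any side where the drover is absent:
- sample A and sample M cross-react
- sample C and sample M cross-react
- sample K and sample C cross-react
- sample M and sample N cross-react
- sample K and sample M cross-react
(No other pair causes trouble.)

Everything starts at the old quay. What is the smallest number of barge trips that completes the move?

Counting alone: the drover can take at most 2 across per trip to the new quay, so moving all 8 needs at least 4 loaded trips out, with a return between consecutive ones — at least 7 crossings.
The safety rule pushes this higher. Following every safe sequence of crossings, the most of the 8 that can be at the new quay as the barge arrives there on crossings 7, 9, 11 is 5, 6, 7 respectively — never all 8.
So no plan with fewer than 13 crossings exists, and this one achieves 13:
1. Drover goes to the new quay with sample K and sample M.
2. Drover goes back to the old quay with sample K.
3. Drover goes to the new quay with sample A and sample K.
4. Drover goes back to the old quay with sample M.
5. Drover goes to the new quay with sample F and sample M.
6. Drover goes back to the old quay with sample M.
7. Drover goes to the new quay with sample M and sample N.
8. Drover goes back to the old quay with sample M.
9. Drover goes to the new quay with sample H and sample M.
10. Drover goes back to the old quay with sample M.
11. Drover goes to the new quay with sample M and sample Q.
12. Drover goes back to the old quay with sample M.
13. Drover goes to the new quay with sample C and sample M.

13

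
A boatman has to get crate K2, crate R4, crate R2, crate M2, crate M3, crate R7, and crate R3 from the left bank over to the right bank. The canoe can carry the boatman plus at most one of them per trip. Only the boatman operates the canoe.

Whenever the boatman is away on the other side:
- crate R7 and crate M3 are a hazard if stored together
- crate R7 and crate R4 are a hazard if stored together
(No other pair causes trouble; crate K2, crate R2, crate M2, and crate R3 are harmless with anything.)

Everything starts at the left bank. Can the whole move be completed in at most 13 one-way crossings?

No

Counting alone: the boatman can take at most 1 across per trip to the right bank, so moving all 7 needs at least 7 loaded trips out, with a return between consecutive ones — at least 13 crossings.
The safety rule pushes this higher. Following every safe sequence of crossings, the most of the 7 that can be at the right bank as the canoe arrives there on crossing 13 is 6 — never all 7.
So the move cannot be finished within 13 crossings. (The shortest complete plan takes 15:)
1. Boatman goes to the right bank with crate R7.
2. Boatman goes back to the left bank alone.
3. Boatman goes to the right bank with crate K2.
4. Boatman goes back to the left bank alone.
5. Boatman goes to the right bank with crate R4.
6. Boatman goes back to the left bank with crate R7.
7. Boatman goes to the right bank with crate M3.
8. Boatman goes back to the left bank alone.
9. Boatman goes to the right bank with crate R2.
10. Boatman goes back to the left bank alone.
11. Boatman goes to the right bank with crate M2.
12. Boatman goes back to the left bank alone.
13. Boatman goes to the right bank with crate R3.
14. Boatman goes back to the left bank alone.
15. Boatman goes to the right bank with crate R7.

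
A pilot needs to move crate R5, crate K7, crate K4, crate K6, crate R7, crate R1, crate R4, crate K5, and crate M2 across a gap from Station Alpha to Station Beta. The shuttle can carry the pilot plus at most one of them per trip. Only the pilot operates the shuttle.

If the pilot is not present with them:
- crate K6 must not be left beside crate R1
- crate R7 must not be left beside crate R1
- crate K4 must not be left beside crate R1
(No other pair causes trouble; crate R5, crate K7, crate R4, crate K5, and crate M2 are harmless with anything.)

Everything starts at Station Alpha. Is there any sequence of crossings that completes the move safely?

Following every safe sequence of crossings from the start, the most of the 9 that can be at Station Beta as the shuttle arrives there on crossings 1, 3, 5, 7, 9, 11, 13 is 1, 2, 3, 4, 5, 6, 7 respectively; the best ever achieved is 7 of 9.
From crossing 15 on, no configuration arises that was not already reachable earlier: only 288 distinct safe configurations (who is on which side, and where the shuttle is) can ever be reached, none of them has everyone across, and every continuation just revisits them. So no valid plan exists.

No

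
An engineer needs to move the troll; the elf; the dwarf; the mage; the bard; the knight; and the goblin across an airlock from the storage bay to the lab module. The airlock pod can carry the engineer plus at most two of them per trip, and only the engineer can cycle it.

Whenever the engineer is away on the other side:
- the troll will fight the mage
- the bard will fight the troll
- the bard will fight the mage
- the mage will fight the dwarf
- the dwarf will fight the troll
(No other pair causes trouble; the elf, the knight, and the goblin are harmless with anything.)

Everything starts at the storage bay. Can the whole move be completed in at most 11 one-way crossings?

Yes

Yes — this plan uses 11 crossings (≤ 11):
1. Engineer goes to the lab module with the mage and the troll.  [the storage bay: the bard, the dwarf, the elf, the goblin, the knight | the lab module: the mage, the troll]
2. Engineer goes back to the storage bay with the troll.  [the storage bay: the bard, the dwarf, the elf, the goblin, the knight, the troll | the lab module: the mage]
3. Engineer goes to the lab module with the elf and the troll.  [the storage bay: the bard, the dwarf, the goblin, the knight | the lab module: the elf, the mage, the troll]
4. Engineer goes back to the storage bay with the troll.  [the storage bay: the bard, the dwarf, the goblin, the knight, the troll | the lab module: the elf, the mage]
5. Engineer goes to the lab module with the knight and the troll.  [the storage bay: the bard, the dwarf, the goblin | the lab module: the elf, the knight, the mage, the troll]
6. Engineer goes back to the storage bay with the troll.  [the storage bay: the bard, the dwarf, the goblin, the troll | the lab module: the elf, the knight, the mage]
7. Engineer goes to the lab module with the goblin and the troll.  [the storage bay: the bard, the dwarf | the lab module: the elf, the goblin, the knight, the mage, the troll]
8. Engineer goes back to the storage bay with the troll.  [the storage bay: the bard, the dwarf, the troll | the lab module: the elf, the goblin, the knight, the mage]
9. Engineer goes to the lab module with the bard and the dwarf.  [the storage bay: the troll | the lab module: the bard, the dwarf, the elf, the goblin, the knight, the mage]
10. Engineer goes back to the storage bay with the mage.  [the storage bay: the mage, the troll | the lab module: the bard, the dwarf, the elf, the goblin, the knight]
11. Engineer goes to the lab module with the mage and the troll.  [the storage bay: — | the lab module: the bard, the dwarf, the elf, the goblin, the knight, the mage, the troll]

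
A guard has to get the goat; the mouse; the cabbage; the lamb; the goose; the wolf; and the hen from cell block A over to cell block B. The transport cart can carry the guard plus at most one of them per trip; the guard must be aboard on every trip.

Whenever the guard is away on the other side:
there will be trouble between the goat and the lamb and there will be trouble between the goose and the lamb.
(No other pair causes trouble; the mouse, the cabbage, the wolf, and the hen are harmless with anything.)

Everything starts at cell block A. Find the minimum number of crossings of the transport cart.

Counting alone: the guard can take at most 1 across per trip to cell block B, so moving all 7 needs at least 7 loaded trips out, with a return between consecutive ones — at least 13 crossings.
The safety rule pushes this higher. Following every safe sequence of crossings, the most of the 7 that can be at cell block B as the transport cart arrives there on crossing 13 is 6 — never all 7.
So no plan with fewer than 15 crossings exists, and this one achieves 15:
1. Guard goes to cell block B with the lamb.
2. Guard goes back to cell block A alone.
3. Guard goes to cell block B with the goat.
4. Guard goes back to cell block A with the lamb.
5. Guard goes to cell block B with the goose.
6. Guard goes back to cell block A alone.
7. Guard goes to cell block B with the mouse.
8. Guard goes back to cell block A alone.
9. Guard goes to cell block B with the cabbage.
10. Guard goes back to cell block A alone.
11. Guard goes to cell block B with the wolf.
12. Guard goes back to cell block A alone.
13. Guard goes to cell block B with the hen.
14. Guard goes back to cell block A alone.
15. Guard goes to cell block B with the lamb.

15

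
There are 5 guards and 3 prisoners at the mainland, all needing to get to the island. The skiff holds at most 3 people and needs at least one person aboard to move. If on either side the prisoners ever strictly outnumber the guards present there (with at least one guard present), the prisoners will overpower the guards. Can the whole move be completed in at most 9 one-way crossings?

Yes — this plan uses 7 crossings (≤ 9):
1. 2 prisoners → the island.  (the mainland: 5G 1P; the island: 0G 2P)
2. 1 prisoner ← the mainland.  (the mainland: 5G 2P; the island: 0G 1P)
3. 2 guards and 1 prisoner → the island.  (the mainland: 3G 1P; the island: 2G 2P)
4. 1 prisoner ← the mainland.  (the mainland: 3G 2P; the island: 2G 1P)
5. 1 guard and 2 prisoners → the island.  (the mainland: 2G 0P; the island: 3G 3P)
6. 1 prisoner ← the mainland.  (the mainland: 2G 1P; the island: 3G 2P)
7. 2 guards and 1 prisoner → the island.  (the mainland: 0G 0P; the island: 5G 3P)

Yes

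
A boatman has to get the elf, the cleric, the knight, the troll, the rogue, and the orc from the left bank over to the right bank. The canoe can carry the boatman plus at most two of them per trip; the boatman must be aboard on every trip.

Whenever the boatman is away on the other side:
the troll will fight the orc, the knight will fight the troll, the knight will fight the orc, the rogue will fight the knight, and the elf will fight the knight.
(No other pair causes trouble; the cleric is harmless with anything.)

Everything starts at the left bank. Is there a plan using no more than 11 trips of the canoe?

Yes — this plan uses 9 crossings (≤ 11):
1. Boatman goes to the right bank with the knight and the troll.  [the left bank: the cleric, the elf, the orc, the rogue | the right bank: the knight, the troll]
2. Boatman goes back to the left bank with the knight.  [the left bank: the cleric, the elf, the knight, the orc, the rogue | the right bank: the troll]
3. Boatman goes to the right bank with the elf and the knight.  [the left bank: the cleric, the orc, the rogue | the right bank: the elf, the knight, the troll]
4. Boatman goes back to the left bank with the knight.  [the left bank: the cleric, the knight, the orc, the rogue | the right bank: the elf, the troll]
5. Boatman goes to the right bank with the cleric and the knight.  [the left bank: the orc, the rogue | the right bank: the cleric, the elf, the knight, the troll]
6. Boatman goes back to the left bank with the knight.  [the left bank: the knight, the orc, the rogue | the right bank: the cleric, the elf, the troll]
7. Boatman goes to the right bank with the knight and the rogue.  [the left bank: the orc | the right bank: the cleric, the elf, the knight, the rogue, the troll]
8. Boatman goes back to the left bank with the knight.  [the left bank: the knight, the orc | the right bank: the cleric, the elf, the rogue, the troll]
9. Boatman goes to the right bank with the knight and the orc.  [the left bank: — | the right bank: the cleric, the elf, the knight, the orc, the rogue, the troll]

Yes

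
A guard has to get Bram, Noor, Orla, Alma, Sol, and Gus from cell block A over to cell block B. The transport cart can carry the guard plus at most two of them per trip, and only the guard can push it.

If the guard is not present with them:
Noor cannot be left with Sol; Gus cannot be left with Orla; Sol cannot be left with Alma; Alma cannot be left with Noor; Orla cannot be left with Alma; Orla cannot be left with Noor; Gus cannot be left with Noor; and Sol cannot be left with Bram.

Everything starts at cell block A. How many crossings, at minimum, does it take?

Whatever the first load, the items left behind include a forbidden pair without the guard. No opening move is safe, so no plan exists.

impossible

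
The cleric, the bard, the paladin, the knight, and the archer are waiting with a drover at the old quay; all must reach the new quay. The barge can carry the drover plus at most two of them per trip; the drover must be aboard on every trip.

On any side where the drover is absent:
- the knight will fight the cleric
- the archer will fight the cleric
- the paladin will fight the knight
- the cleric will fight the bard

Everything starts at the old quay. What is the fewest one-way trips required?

Counting alone: the drover can take at most 2 across per trip to the new quay, so moving all 5 needs at least 3 loaded trips out, with a return between consecutive ones — at least 5 crossings.
The plan below uses exactly 5 crossings, so it is optimal:
1. Drover goes to the new quay with the cleric and the paladin.  [the old quay: the archer, the bard, the knight | the new quay: the cleric, the paladin]
2. Drover goes back to the old quay alone.  [the old quay: the archer, the bard, the knight | the new quay: the cleric, the paladin]
3. Drover goes to the new quay with the archer and the bard.  [the old quay: the knight | the new quay: the archer, the bard, the cleric, the paladin]
4. Drover goes back to the old quay with the cleric.  [the old quay: the cleric, the knight | the new quay: the archer, the bard, the paladin]
5. Drover goes to the new quay with the cleric and the knight.  [the old quay: — | the new quay: the archer, the bard, the cleric, the knight, the paladin]

5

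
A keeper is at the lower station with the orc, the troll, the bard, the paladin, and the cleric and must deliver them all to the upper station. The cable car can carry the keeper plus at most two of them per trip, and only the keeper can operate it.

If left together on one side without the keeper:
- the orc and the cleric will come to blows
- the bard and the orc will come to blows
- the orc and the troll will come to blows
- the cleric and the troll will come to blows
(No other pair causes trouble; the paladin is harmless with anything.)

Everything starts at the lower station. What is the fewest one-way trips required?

Counting alone: the keeper can take at most 2 across per trip to the upper station, so moving all 5 needs at least 3 loaded trips out, with a return between consecutive ones — at least 5 crossings.
The safety rule pushes this higher. Following every safe sequence of crossings, the most of the 5 that can be at the upper station as the cable car arrives there on crossing 5 is 4 — never all 5.
So no plan with fewer than 7 crossings exists, and this one achieves 7:
1. Keeper goes to the upper station with the orc and the troll.  [the lower station: the bard, the cleric, the paladin | the upper station: the orc, the troll]
2. Keeper goes back to the lower station with the orc.  [the lower station: the bard, the cleric, the orc, the paladin | the upper station: the troll]
3. Keeper goes to the upper station with the bard and the orc.  [the lower station: the cleric, the paladin | the upper station: the bard, the orc, the troll]
4. Keeper goes back to the lower station with the orc.  [the lower station: the cleric, the orc, the paladin | the upper station: the bard, the troll]
5. Keeper goes to the upper station with the orc and the paladin.  [the lower station: the cleric | the upper station: the bard, the orc, the paladin, the troll]
6. Keeper goes back to the lower station with the orc.  [the lower station: the cleric, the orc | the upper station: the bard, the paladin, the troll]
7. Keeper goes to the upper station with the cleric and the orc.  [the lower station: — | the upper station: the bard, the cleric, the orc, the paladin, the troll]

7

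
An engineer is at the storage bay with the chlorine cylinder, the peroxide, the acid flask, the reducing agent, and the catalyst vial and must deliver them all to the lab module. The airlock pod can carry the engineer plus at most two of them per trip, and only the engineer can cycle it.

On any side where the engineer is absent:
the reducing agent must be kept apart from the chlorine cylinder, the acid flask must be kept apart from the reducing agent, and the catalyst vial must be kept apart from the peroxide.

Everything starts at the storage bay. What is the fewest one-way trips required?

5

Counting alone: the engineer can take at most 2 across per trip to the lab module, so moving all 5 needs at least 3 loaded trips out, with a return between consecutive ones — at least 5 crossings.
The plan below uses exactly 5 crossings, so it is optimal:
1. Engineer goes to the lab module with the peroxide and the reducing agent.  [the storage bay: the acid flask, the catalyst vial, the chlorine cylinder | the lab module: the peroxide, the reducing agent]
2. Engineer goes back to the storage bay alone.  [the storage bay: the acid flask, the catalyst vial, the chlorine cylinder | the lab module: the peroxide, the reducing agent]
3. Engineer goes to the lab module with the acid flask and the chlorine cylinder.  [the storage bay: the catalyst vial | the lab module: the acid flask, the chlorine cylinder, the peroxide, the reducing agent]
4. Engineer goes back to the storage bay with the reducing agent.  [the storage bay: the catalyst vial, the reducing agent | the lab module: the acid flask, the chlorine cylinder, the peroxide]
5. Engineer goes to the lab module with the catalyst vial and the reducing agent.  [the storage bay: — | the lab module: the acid flask, the catalyst vial, the chlorine cylinder, the peroxide, the reducing agent]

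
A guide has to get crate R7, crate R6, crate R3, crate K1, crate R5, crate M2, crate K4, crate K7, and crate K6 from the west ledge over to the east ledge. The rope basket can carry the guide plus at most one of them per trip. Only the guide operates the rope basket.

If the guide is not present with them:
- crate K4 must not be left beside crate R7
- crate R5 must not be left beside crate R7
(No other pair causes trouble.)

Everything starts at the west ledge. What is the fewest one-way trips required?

19

Counting alone: the guide can take at most 1 across per trip to the east ledge, so moving all 9 needs at least 9 loaded trips out, with a return between consecutive ones — at least 17 crossings.
The safety rule pushes this higher. Following every safe sequence of crossings, the most of the 9 that can be at the east ledge as the rope basket arrives there on crossing 17 is 8 — never all 9.
So no plan with fewer than 19 crossings exists, and this one achieves 19:
1. Guide goes to the east ledge with crate R7.  [the west ledge: crate K1, crate K4, crate K6, crate K7, crate M2, crate R3, crate R5, crate R6 | the east ledge: crate R7]
2. Guide goes back to the west ledge alone.  [the west ledge: crate K1, crate K4, crate K6, crate K7, crate M2, crate R3, crate R5, crate R6 | the east ledge: crate R7]
3. Guide goes to the east ledge with crate R6.  [the west ledge: crate K1, crate K4, crate K6, crate K7, crate M2, crate R3, crate R5 | the east ledge: crate R6, crate R7]
4. Guide goes back to the west ledge alone.  [the west ledge: crate K1, crate K4, crate K6, crate K7, crate M2, crate R3, crate R5 | the east ledge: crate R6, crate R7]
5. Guide goes to the east ledge with crate R3.  [the west ledge: crate K1, crate K4, crate K6, crate K7, crate M2, crate R5 | the east ledge: crate R3, crate R6, crate R7]
6. Guide goes back to the west ledge alone.  [the west ledge: crate K1, crate K4, crate K6, crate K7, crate M2, crate R5 | the east ledge: crate R3, crate R6, crate R7]
7. Guide goes to the east ledge with crate K1.  [the west ledge: crate K4, crate K6, crate K7, crate M2, crate R5 | the east ledge: crate K1, crate R3, crate R6, crate R7]
8. Guide goes back to the west ledge alone.  [the west ledge: crate K4, crate K6, crate K7, crate M2, crate R5 | the east ledge: crate K1, crate R3, crate R6, crate R7]
9. Guide goes to the east ledge with crate R5.  [the west ledge: crate K4, crate K6, crate K7, crate M2 | the east ledge: crate K1, crate R3, crate R5, crate R6, crate R7]
10. Guide goes back to the west ledge with crate R7.  [the west ledge: crate K4, crate K6, crate K7, crate M2, crate R7 | the east ledge: crate K1, crate R3, crate R5, crate R6]
11. Guide goes to the east ledge with crate K4.  [the west ledge: crate K6, crate K7, crate M2, crate R7 | the east ledge: crate K1, crate K4, crate R3, crate R5, crate R6]
12. Guide goes back to the west ledge alone.  [the west ledge: crate K6, crate K7, crate M2, crate R7 | the east ledge: crate K1, crate K4, crate R3, crate R5, crate R6]
13. Guide goes to the east ledge with crate M2.  [the west ledge: crate K6, crate K7, crate R7 | the east ledge: crate K1, crate K4, crate M2, crate R3, crate R5, crate R6]
14. Guide goes back to the west ledge alone.  [the west ledge: crate K6, crate K7, crate R7 | the east ledge: crate K1, crate K4, crate M2, crate R3, crate R5, crate R6]
15. Guide goes to the east ledge with crate K7.  [the west ledge: crate K6, crate R7 | the east ledge: crate K1, crate K4, crate K7, crate M2, crate R3, crate R5, crate R6]
16. Guide goes back to the west ledge alone.  [the west ledge: crate K6, crate R7 | the east ledge: crate K1, crate K4, crate K7, crate M2, crate R3, crate R5, crate R6]
17. Guide goes to the east ledge with crate K6.  [the west ledge: crate R7 | the east ledge: crate K1, crate K4, crate K6, crate K7, crate M2, crate R3, crate R5, crate R6]
18. Guide goes back to the west ledge alone.  [the west ledge: crate R7 | the east ledge: crate K1, crate K4, crate K6, crate K7, crate M2, crate R3, crate R5, crate R6]
19. Guide goes to the east ledge with crate R7.  [the west ledge: — | the east ledge: crate K1, crate K4, crate K6, crate K7, crate M2, crate R3, crate R5, crate R6, crate R7]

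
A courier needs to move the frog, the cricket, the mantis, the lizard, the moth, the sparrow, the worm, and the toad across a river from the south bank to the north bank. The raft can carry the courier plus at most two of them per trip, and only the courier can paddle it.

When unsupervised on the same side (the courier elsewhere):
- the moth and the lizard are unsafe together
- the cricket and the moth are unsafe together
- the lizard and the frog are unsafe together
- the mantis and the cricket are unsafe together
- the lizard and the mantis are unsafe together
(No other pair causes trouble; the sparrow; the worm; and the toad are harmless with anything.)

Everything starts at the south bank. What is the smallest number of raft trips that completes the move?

9

Counting alone: the courier can take at most 2 across per trip to the north bank, so moving all 8 needs at least 4 loaded trips out, with a return between consecutive ones — at least 7 crossings.
The safety rule pushes this higher. Following every safe sequence of crossings, the most of the 8 that can be at the north bank as the raft arrives there on crossing 7 is 7 — never all 8.
So no plan with fewer than 9 crossings exists, and this one achieves 9:
1. Courier goes to the north bank with the cricket and the lizard.  [the south bank: the frog, the mantis, the moth, the sparrow, the toad, the worm | the north bank: the cricket, the lizard]
2. Courier goes back to the south bank alone.  [the south bank: the frog, the mantis, the moth, the sparrow, the toad, the worm | the north bank: the cricket, the lizard]
3. Courier goes to the north bank with the frog and the mantis.  [the south bank: the moth, the sparrow, the toad, the worm | the north bank: the cricket, the frog, the lizard, the mantis]
4. Courier goes back to the south bank with the cricket and the lizard.  [the south bank: the cricket, the lizard, the moth, the sparrow, the toad, the worm | the north bank: the frog, the mantis]
5. Courier goes to the north bank with the moth and the sparrow.  [the south bank: the cricket, the lizard, the toad, the worm | the north bank: the frog, the mantis, the moth, the sparrow]
6. Courier goes back to the south bank alone.  [the south bank: the cricket, the lizard, the toad, the worm | the north bank: the frog, the mantis, the moth, the sparrow]
7. Courier goes to the north bank with the toad and the worm.  [the south bank: the cricket, the lizard | the north bank: the frog, the mantis, the moth, the sparrow, the toad, the worm]
8. Courier goes back to the south bank alone.  [the south bank: the cricket, the lizard | the north bank: the frog, the mantis, the moth, the sparrow, the toad, the worm]
9. Courier goes to the north bank with the cricket and the lizard.  [the south bank: — | the north bank: the cricket, the frog, the lizard, the mantis, the moth, the sparrow, the toad, the worm]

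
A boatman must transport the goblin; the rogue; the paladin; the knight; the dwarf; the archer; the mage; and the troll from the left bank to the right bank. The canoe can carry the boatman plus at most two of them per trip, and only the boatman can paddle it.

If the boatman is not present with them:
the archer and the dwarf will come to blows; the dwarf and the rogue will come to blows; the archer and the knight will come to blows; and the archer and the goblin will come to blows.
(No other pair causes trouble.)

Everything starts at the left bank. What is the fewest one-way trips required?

9

Counting alone: the boatman can take at most 2 across per trip to the right bank, so moving all 8 needs at least 4 loaded trips out, with a return between consecutive ones — at least 7 crossings.
The safety rule pushes this higher. Following every safe sequence of crossings, the most of the 8 that can be at the right bank as the canoe arrives there on crossing 7 is 7 — never all 8.
So no plan with fewer than 9 crossings exists, and this one achieves 9:
1. Boatman goes to the right bank with the archer and the rogue.
2. Boatman goes back to the left bank alone.
3. Boatman goes to the right bank with the paladin.
4. Boatman goes back to the left bank alone.
5. Boatman goes to the right bank with the mage and the troll.
6. Boatman goes back to the left bank alone.
7. Boatman goes to the right bank with the goblin and the knight.
8. Boatman goes back to the left bank with the archer.
9. Boatman goes to the right bank with the archer and the dwarf.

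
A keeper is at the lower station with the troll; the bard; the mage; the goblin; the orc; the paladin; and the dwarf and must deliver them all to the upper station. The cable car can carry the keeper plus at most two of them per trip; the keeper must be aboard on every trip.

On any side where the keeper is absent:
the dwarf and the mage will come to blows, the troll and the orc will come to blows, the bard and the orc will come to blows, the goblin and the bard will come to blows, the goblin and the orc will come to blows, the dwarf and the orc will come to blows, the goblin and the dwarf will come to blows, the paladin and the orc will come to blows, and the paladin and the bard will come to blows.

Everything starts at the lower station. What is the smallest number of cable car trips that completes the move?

impossible

Whatever the first load, the items left behind include a forbidden pair without the keeper. No opening move is safe, so no plan exists.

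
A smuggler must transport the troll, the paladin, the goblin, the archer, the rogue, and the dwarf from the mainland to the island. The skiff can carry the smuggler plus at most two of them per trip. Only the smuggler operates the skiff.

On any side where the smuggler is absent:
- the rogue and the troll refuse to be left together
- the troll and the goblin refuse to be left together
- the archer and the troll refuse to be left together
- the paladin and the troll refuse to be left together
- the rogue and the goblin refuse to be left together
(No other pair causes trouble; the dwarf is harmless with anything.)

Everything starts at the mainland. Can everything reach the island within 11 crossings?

Yes

Yes — this plan uses 9 crossings (≤ 11):
1. Smuggler goes to the island with the goblin and the troll.
2. Smuggler goes back to the mainland with the troll.
3. Smuggler goes to the island with the paladin and the troll.
4. Smuggler goes back to the mainland with the troll.
5. Smuggler goes to the island with the archer and the troll.
6. Smuggler goes back to the mainland with the troll.
7. Smuggler goes to the island with the dwarf and the troll.
8. Smuggler goes back to the mainland with the troll.
9. Smuggler goes to the island with the rogue and the troll.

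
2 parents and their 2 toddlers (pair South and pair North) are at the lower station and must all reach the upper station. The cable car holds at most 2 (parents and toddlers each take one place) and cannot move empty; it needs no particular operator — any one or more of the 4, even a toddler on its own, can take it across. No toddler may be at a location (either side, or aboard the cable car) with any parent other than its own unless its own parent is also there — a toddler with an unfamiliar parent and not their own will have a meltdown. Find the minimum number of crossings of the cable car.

Counting alone: each trip to the upper station takes at most 2 across and each return brings at least 1 back, so after t trips out (and t−1 returns) at most 2t − (t−1) of the 4 are across; that first reaches 4 at t = 3, so at least 5 crossings are needed.
The plan below uses exactly 5 crossings, so it is optimal:
1. parent South and toddler South cross → the upper station.
2. parent South crosses ← the lower station.
3. parent North and parent South cross → the upper station.
4. parent North crosses ← the lower station.
5. parent North and toddler North cross → the upper station.

5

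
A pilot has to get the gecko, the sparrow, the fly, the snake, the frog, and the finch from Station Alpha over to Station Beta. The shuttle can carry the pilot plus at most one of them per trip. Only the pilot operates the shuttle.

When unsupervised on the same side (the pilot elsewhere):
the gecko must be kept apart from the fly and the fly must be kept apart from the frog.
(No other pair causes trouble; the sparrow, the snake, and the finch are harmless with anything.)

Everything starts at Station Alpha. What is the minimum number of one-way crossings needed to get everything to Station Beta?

Counting alone: the pilot can take at most 1 across per trip to Station Beta, so moving all 6 needs at least 6 loaded trips out, with a return between consecutive ones — at least 11 crossings.
The safety rule pushes this higher. Following every safe sequence of crossings, the most of the 6 that can be at Station Beta as the shuttle arrives there on crossing 11 is 5 — never all 6.
So no plan with fewer than 13 crossings exists, and this one achieves 13:
1. Pilot goes to Station Beta with the fly.  [Station Alpha: the finch, the frog, the gecko, the snake, the sparrow | Station Beta: the fly]
2. Pilot goes back to Station Alpha alone.  [Station Alpha: the finch, the frog, the gecko, the snake, the sparrow | Station Beta: the fly]
3. Pilot goes to Station Beta with the gecko.  [Station Alpha: the finch, the frog, the snake, the sparrow | Station Beta: the fly, the gecko]
4. Pilot goes back to Station Alpha with the fly.  [Station Alpha: the finch, the fly, the frog, the snake, the sparrow | Station Beta: the gecko]
5. Pilot goes to Station Beta with the frog.  [Station Alpha: the finch, the fly, the snake, the sparrow | Station Beta: the frog, the gecko]
6. Pilot goes back to Station Alpha alone.  [Station Alpha: the finch, the fly, the snake, the sparrow | Station Beta: the frog, the gecko]
7. Pilot goes to Station Beta with the sparrow.  [Station Alpha: the finch, the fly, the snake | Station Beta: the frog, the gecko, the sparrow]
8. Pilot goes back to Station Alpha alone.  [Station Alpha: the finch, the fly, the snake | Station Beta: the frog, the gecko, the sparrow]
9. Pilot goes to Station Beta with the snake.  [Station Alpha: the finch, the fly | Station Beta: the frog, the gecko, the snake, the sparrow]
10. Pilot goes back to Station Alpha alone.  [Station Alpha: the finch, the fly | Station Beta: the frog, the gecko, the snake, the sparrow]
11. Pilot goes to Station Beta with the finch.  [Station Alpha: the fly | Station Beta: the finch, the frog, the gecko, the snake, the sparrow]
12. Pilot goes back to Station Alpha alone.  [Station Alpha: the fly | Station Beta: the finch, the frog, the gecko, the snake, the sparrow]
13. Pilot goes to Station Beta with the fly.  [Station Alpha: — | Station Beta: the finch, the fly, the frog, the gecko, the snake, the sparrow]

13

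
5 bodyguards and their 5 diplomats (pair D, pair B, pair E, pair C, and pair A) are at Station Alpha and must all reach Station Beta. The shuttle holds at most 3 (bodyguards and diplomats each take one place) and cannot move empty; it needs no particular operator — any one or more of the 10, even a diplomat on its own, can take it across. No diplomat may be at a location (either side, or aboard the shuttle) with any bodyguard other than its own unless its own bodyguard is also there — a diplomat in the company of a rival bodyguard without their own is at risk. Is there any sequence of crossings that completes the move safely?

Yes

1. bodyguard D and diplomat D cross → Station Beta.
2. bodyguard D crosses ← Station Alpha.
3. diplomat B, diplomat C, and diplomat E cross → Station Beta.
4. diplomat D crosses ← Station Alpha.
5. bodyguard B, bodyguard C, and bodyguard E cross → Station Beta.
6. bodyguard B and diplomat B cross ← Station Alpha.
7. bodyguard A, bodyguard B, and bodyguard D cross → Station Beta.
8. diplomat E crosses ← Station Alpha.
9. diplomat B and diplomat D cross → Station Beta.
10. diplomat D crosses ← Station Alpha.
11. diplomat A, diplomat D, and diplomat E cross → Station Beta.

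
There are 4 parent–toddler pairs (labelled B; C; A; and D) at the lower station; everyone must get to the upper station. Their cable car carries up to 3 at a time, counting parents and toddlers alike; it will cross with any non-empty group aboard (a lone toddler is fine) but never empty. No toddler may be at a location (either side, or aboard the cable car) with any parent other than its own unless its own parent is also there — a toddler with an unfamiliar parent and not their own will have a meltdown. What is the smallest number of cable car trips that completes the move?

Counting alone: each trip to the upper station takes at most 3 across and each return brings at least 1 back, so after t trips out (and t−1 returns) at most 3t − (t−1) of the 8 are across; that first reaches 8 at t = 4, so at least 7 crossings are needed.
The safety rule pushes this higher. Following every safe sequence of crossings, the most of the 8 that can be at the upper station as the cable car arrives there on crossing 7 is 7 — never all 8.
So no plan with fewer than 9 crossings exists, and this one achieves 9:
1. parent B and toddler B cross → the upper station.
2. parent B crosses ← the lower station.
3. parent B, parent C, and toddler C cross → the upper station.
4. parent B and toddler B cross ← the lower station.
5. parent A, parent B, and parent D cross → the upper station.
6. toddler C crosses ← the lower station.
7. toddler B and toddler C cross → the upper station.
8. toddler B crosses ← the lower station.
9. toddler A, toddler B, and toddler D cross → the upper station.

9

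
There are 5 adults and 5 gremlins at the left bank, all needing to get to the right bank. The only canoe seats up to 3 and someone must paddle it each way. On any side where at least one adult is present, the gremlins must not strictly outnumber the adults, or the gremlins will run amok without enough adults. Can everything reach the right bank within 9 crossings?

Counting alone: each trip to the right bank takes at most 3 across and each return brings at least 1 back, so after t trips out (and t−1 returns) at most 3t − (t−1) of the 10 are across; that first reaches 10 at t = 5, so at least 9 crossings are needed.
The safety rule pushes this higher. Following every safe sequence of crossings, the most of the 10 that can be at the right bank as the canoe arrives there on crossing 9 is 9 — never all 10.
So the move cannot be finished within 9 crossings. (The shortest complete plan takes 11:)
1. 2 gremlins → the right bank.  (the left bank: 5A 3G; the right bank: 0A 2G)
2. 1 gremlin ← the left bank.  (the left bank: 5A 4G; the right bank: 0A 1G)
3. 3 gremlins → the right bank.  (the left bank: 5A 1G; the right bank: 0A 4G)
4. 1 gremlin ← the left bank.  (the left bank: 5A 2G; the right bank: 0A 3G)
5. 3 adults → the right bank.  (the left bank: 2A 2G; the right bank: 3A 3G)
6. 1 adult and 1 gremlin ← the left bank.  (the left bank: 3A 3G; the right bank: 2A 2G)
7. 3 adults → the right bank.  (the left bank: 0A 3G; the right bank: 5A 2G)
8. 1 gremlin ← the left bank.  (the left bank: 0A 4G; the right bank: 5A 1G)
9. 2 gremlins → the right bank.  (the left bank: 0A 2G; the right bank: 5A 3G)
10. 1 gremlin ← the left bank.  (the left bank: 0A 3G; the right bank: 5A 2G)
11. 3 gremlins → the right bank.  (the left bank: 0A 0G; the right bank: 5A 5G)

No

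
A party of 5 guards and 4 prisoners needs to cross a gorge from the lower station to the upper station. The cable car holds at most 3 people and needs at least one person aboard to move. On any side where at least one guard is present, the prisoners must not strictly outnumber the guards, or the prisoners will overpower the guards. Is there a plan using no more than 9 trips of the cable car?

Yes — this plan uses 7 crossings (≤ 9):
1. 3 prisoners → the upper station.  (the lower station: 5G 1P; the upper station: 0G 3P)
2. 1 prisoner ← the lower station.  (the lower station: 5G 2P; the upper station: 0G 2P)
3. 3 guards → the upper station.  (the lower station: 2G 2P; the upper station: 3G 2P)
4. 1 guard ← the lower station.  (the lower station: 3G 2P; the upper station: 2G 2P)
5. 2 guards and 1 prisoner → the upper station.  (the lower station: 1G 1P; the upper station: 4G 3P)
6. 1 guard ← the lower station.  (the lower station: 2G 1P; the upper station: 3G 3P)
7. 2 guards and 1 prisoner → the upper station.  (the lower station: 0G 0P; the upper station: 5G 4P)

Yes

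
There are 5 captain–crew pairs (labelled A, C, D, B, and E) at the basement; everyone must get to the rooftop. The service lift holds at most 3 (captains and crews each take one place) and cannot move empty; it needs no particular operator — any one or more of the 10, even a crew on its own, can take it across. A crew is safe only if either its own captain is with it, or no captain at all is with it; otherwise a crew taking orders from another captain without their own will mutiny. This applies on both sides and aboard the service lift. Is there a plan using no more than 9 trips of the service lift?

No

Counting alone: each trip to the rooftop takes at most 3 across and each return brings at least 1 back, so after t trips out (and t−1 returns) at most 3t − (t−1) of the 10 are across; that first reaches 10 at t = 5, so at least 9 crossings are needed.
The safety rule pushes this higher. Following every safe sequence of crossings, the most of the 10 that can be at the rooftop as the service lift arrives there on crossing 9 is 9 — never all 10.
So the move cannot be finished within 9 crossings. (The shortest complete plan takes 11:)
1. captain A and crew A cross → the rooftop.
2. captain A crosses ← the basement.
3. crew B, crew C, and crew D cross → the rooftop.
4. crew A crosses ← the basement.
5. captain B, captain C, and captain D cross → the rooftop.
6. captain C and crew C cross ← the basement.
7. captain A, captain C, and captain E cross → the rooftop.
8. crew D crosses ← the basement.
9. crew A and crew C cross → the rooftop.
10. crew A crosses ← the basement.
11. crew A, crew D, and crew E cross → the rooftop.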